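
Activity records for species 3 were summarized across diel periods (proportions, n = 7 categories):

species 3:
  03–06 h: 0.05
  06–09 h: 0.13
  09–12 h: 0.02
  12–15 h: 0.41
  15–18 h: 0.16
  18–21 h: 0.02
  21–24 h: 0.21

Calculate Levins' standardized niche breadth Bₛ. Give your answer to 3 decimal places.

0.479

Σpᵢ² = 0.05² + 0.13² + 0.02² + 0.41² + 0.16² + 0.02² + 0.21² = 0.0025 + 0.0169 + 0.0004 + 0.1681 + 0.0256 + 0.0004 + 0.0441 = 0.2580
B = 1 / 0.2580 = 3.87597
Bₛ = (B − 1)/(n − 1) = (3.87597 − 1)/(7 − 1) = 2.87597/6 = 0.47933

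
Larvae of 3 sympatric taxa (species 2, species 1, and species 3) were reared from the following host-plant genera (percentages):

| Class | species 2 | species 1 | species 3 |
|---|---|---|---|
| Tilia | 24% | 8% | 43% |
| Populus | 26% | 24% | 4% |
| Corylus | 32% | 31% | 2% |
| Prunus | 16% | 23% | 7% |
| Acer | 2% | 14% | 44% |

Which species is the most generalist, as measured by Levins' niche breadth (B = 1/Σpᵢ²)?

species 1

Convert percentages to proportions (divide by 100).
Σp_2ᵢ² = 0.24² + 0.26² + 0.32² + 0.16² + 0.02² = 0.0576 + 0.0676 + 0.1024 + 0.0256 + 0.0004 = 0.2536
B_2 = 1 / 0.2536 = 3.9432
Σp_1ᵢ² = 0.08² + 0.24² + 0.31² + 0.23² + 0.14² = 0.0064 + 0.0576 + 0.0961 + 0.0529 + 0.0196 = 0.2326
B_1 = 1 / 0.2326 = 4.2992
Σp_3ᵢ² = 0.43² + 0.04² + 0.02² + 0.07² + 0.44² = 0.1849 + 0.0016 + 0.0004 + 0.0049 + 0.1936 = 0.3854
B_3 = 1 / 0.3854 = 2.5947
Highest B → broadest niche (most generalist): species 1 (B = 4.30).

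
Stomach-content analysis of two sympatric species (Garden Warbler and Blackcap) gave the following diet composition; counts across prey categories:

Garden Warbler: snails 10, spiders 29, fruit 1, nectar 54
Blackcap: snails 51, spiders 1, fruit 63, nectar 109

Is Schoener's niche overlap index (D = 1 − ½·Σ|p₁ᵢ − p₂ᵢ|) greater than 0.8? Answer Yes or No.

No

Proportions for Garden Warbler (n=94): 10/94=0.1064, 29/94=0.3085, 1/94=0.0106, 54/94=0.5745
Proportions for Blackcap (n=224): 51/224=0.2277, 1/224=0.0045, 63/224=0.2813, 109/224=0.4866
Σ|p₁ᵢ − p₂ᵢ| = 0.1213 + 0.3040 + 0.2707 + 0.0879 = 0.7839
D = 1 − ½ × 0.7839 = 1 − 0.39195 = 0.60805
D = 0.60805 < 0.8 → No.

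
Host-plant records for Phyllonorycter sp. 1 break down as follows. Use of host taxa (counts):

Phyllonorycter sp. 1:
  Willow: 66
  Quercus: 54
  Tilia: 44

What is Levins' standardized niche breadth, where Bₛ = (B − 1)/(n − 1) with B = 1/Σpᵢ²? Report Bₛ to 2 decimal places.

0.96

Proportions for Phyllonorycter sp. 1 (n=164): 66/164=0.4024, 54/164=0.3293, 44/164=0.2683
Σpᵢ² = 0.4024² + 0.3293² + 0.2683² = 0.161926 + 0.108438 + 0.071985 = 0.342349
B = 1 / 0.342349 = 2.9210
Bₛ = (B − 1)/(n − 1) = (2.9210 − 1)/(3 − 1) = 1.9210/2 = 0.9605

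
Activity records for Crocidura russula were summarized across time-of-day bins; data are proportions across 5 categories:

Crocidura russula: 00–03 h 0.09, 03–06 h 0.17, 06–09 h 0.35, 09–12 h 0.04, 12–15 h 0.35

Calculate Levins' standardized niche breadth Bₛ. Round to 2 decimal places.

Σpᵢ² = 0.09² + 0.17² + 0.35² + 0.04² + 0.35² = 0.0081 + 0.0289 + 0.1225 + 0.0016 + 0.1225 = 0.2836
B = 1 / 0.2836 = 3.5261
Bₛ = (B − 1)/(n − 1) = (3.5261 − 1)/(5 − 1) = 2.5261/4 = 0.6315

0.63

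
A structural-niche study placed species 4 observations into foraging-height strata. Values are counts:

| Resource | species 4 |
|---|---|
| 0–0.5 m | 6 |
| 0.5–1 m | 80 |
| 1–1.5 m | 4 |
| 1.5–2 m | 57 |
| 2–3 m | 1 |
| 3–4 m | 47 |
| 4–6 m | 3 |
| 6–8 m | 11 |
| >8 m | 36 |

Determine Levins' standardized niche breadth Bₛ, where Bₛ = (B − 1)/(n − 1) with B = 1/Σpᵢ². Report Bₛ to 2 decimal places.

0.44

Proportions for species 4 (n=245): 6/245=0.0245, 80/245=0.3265, 4/245=0.0163, 57/245=0.2327, 1/245=0.0041, 47/245=0.1918, 3/245=0.0122, 11/245=0.0449, 36/245=0.1469
Σpᵢ² = 0.0245² + 0.3265² + 0.0163² + 0.2327² + 0.0041² + 0.1918² + 0.0122² + 0.0449² + 0.1469² = 0.000600 + 0.106602 + 0.000266 + 0.054149 + 0.000017 + 0.036787 + 0.000149 + 0.002016 + 0.021580 = 0.222166
B = 1 / 0.222166 = 4.5011
Bₛ = (B − 1)/(n − 1) = (4.5011 − 1)/(9 − 1) = 3.5011/8 = 0.4376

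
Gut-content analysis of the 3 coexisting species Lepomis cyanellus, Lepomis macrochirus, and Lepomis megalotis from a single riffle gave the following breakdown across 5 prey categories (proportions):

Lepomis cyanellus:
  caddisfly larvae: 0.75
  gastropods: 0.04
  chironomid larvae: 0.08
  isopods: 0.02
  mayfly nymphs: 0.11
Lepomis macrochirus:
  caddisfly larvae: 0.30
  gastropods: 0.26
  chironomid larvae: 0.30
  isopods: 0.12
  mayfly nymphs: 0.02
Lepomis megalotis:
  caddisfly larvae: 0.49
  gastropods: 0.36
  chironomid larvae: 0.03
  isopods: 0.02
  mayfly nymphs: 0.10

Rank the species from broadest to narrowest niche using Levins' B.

Lepomis macrochirus > Lepomis megalotis > Lepomis cyanellus

Σp_cyanᵢ² = 0.75² + 0.04² + 0.08² + 0.02² + 0.11² = 0.5625 + 0.0016 + 0.0064 + 0.0004 + 0.0121 = 0.5830
B_cyan = 1 / 0.5830 = 1.7153
Σp_macrᵢ² = 0.30² + 0.26² + 0.30² + 0.12² + 0.02² = 0.0900 + 0.0676 + 0.0900 + 0.0144 + 0.0004 = 0.2624
B_macr = 1 / 0.2624 = 3.8110
Σp_megaᵢ² = 0.49² + 0.36² + 0.03² + 0.02² + 0.10² = 0.2401 + 0.1296 + 0.0009 + 0.0004 + 0.0100 = 0.3810
B_mega = 1 / 0.3810 = 2.6247
Ranking by B (broadest → narrowest): Lepomis macrochirus (3.81) > Lepomis megalotis (2.62) > Lepomis cyanellus (1.72)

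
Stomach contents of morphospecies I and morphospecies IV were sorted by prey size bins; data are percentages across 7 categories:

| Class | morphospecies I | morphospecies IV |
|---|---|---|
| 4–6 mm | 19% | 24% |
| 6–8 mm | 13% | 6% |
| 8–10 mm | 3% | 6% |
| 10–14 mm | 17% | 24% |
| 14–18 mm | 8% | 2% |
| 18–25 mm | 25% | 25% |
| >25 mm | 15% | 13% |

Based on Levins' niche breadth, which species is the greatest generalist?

morphospecies I

Convert percentages to proportions (divide by 100).
Σp_Iᵢ² = 0.19² + 0.13² + 0.03² + 0.17² + 0.08² + 0.25² + 0.15² = 0.0361 + 0.0169 + 0.0009 + 0.0289 + 0.0064 + 0.0625 + 0.0225 = 0.1742
B_I = 1 / 0.1742 = 5.7405
Σp_IVᵢ² = 0.24² + 0.06² + 0.06² + 0.24² + 0.02² + 0.25² + 0.13² = 0.0576 + 0.0036 + 0.0036 + 0.0576 + 0.0004 + 0.0625 + 0.0169 = 0.2022
B_IV = 1 / 0.2022 = 4.9456
Highest B → broadest niche (most generalist): morphospecies I (B = 5.74).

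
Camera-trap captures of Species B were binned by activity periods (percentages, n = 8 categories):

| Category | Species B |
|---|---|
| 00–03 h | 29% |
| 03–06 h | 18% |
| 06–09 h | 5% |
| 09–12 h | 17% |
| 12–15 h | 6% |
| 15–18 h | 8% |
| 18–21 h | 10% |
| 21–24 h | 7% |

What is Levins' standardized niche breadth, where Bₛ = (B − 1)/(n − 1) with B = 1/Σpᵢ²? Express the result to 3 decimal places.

Convert percentages to proportions (divide by 100).
Σpᵢ² = 0.29² + 0.18² + 0.05² + 0.17² + 0.06² + 0.08² + 0.10² + 0.07² = 0.0841 + 0.0324 + 0.0025 + 0.0289 + 0.0036 + 0.0064 + 0.0100 + 0.0049 = 0.1728
B = 1 / 0.1728 = 5.78704
Bₛ = (B − 1)/(n − 1) = (5.78704 − 1)/(8 − 1) = 4.78704/7 = 0.68386

0.684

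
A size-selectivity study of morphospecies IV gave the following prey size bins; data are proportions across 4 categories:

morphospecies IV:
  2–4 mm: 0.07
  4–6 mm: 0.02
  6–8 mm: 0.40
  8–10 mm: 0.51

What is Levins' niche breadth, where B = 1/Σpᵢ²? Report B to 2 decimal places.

2.35

Σpᵢ² = 0.07² + 0.02² + 0.40² + 0.51² = 0.0049 + 0.0004 + 0.1600 + 0.2601 = 0.4254
B = 1 / 0.4254 = 2.3507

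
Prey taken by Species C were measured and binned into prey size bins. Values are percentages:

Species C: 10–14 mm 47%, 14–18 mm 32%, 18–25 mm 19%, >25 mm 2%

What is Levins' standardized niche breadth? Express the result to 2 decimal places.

Convert percentages to proportions (divide by 100).
Σpᵢ² = 0.47² + 0.32² + 0.19² + 0.02² = 0.2209 + 0.1024 + 0.0361 + 0.0004 = 0.3598
B = 1 / 0.3598 = 2.7793
Bₛ = (B − 1)/(n − 1) = (2.7793 − 1)/(4 − 1) = 1.7793/3 = 0.5931

0.59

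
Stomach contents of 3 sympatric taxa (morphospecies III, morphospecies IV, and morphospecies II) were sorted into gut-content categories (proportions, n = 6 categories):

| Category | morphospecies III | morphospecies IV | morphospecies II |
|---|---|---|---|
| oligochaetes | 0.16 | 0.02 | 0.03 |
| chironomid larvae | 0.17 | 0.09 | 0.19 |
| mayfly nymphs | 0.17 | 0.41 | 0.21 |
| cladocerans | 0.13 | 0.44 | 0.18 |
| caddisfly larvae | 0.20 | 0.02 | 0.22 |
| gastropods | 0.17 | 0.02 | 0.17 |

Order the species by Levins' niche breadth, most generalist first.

Σp_IIIᵢ² = 0.16² + 0.17² + 0.17² + 0.13² + 0.20² + 0.17² = 0.0256 + 0.0289 + 0.0289 + 0.0169 + 0.0400 + 0.0289 = 0.1692
B_III = 1 / 0.1692 = 5.9102
Σp_IVᵢ² = 0.02² + 0.09² + 0.41² + 0.44² + 0.02² + 0.02² = 0.0004 + 0.0081 + 0.1681 + 0.1936 + 0.0004 + 0.0004 = 0.3710
B_IV = 1 / 0.3710 = 2.6954
Σp_IIᵢ² = 0.03² + 0.19² + 0.21² + 0.18² + 0.22² + 0.17² = 0.0009 + 0.0361 + 0.0441 + 0.0324 + 0.0484 + 0.0289 = 0.1908
B_II = 1 / 0.1908 = 5.2411
Ranking by B (broadest → narrowest): morphospecies III (5.91) > morphospecies II (5.24) > morphospecies IV (2.70)

morphospecies III > morphospecies II > morphospecies IV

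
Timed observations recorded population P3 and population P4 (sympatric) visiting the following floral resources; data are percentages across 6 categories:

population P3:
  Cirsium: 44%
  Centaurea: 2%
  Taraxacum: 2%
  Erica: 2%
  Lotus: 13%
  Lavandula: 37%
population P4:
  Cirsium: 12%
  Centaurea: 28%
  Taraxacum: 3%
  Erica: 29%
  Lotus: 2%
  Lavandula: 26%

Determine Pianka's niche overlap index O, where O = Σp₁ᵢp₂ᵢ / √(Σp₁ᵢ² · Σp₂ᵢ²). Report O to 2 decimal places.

Convert percentages to proportions (divide by 100).
Σ p₁ᵢp₂ᵢ = 0.0528 + 0.0056 + 0.0006 + 0.0058 + 0.0026 + 0.0962 = 0.1636
Σp_1ᵢ² = 0.44² + 0.02² + 0.02² + 0.02² + 0.13² + 0.37² = 0.1936 + 0.0004 + 0.0004 + 0.0004 + 0.0169 + 0.1369 = 0.3486
Σp_2ᵢ² = 0.12² + 0.28² + 0.03² + 0.29² + 0.02² + 0.26² = 0.0144 + 0.0784 + 0.0009 + 0.0841 + 0.0004 + 0.0676 = 0.2458
O = 0.1636 / √(0.3486 × 0.2458) = 0.1636 / 0.29272 = 0.5589

0.56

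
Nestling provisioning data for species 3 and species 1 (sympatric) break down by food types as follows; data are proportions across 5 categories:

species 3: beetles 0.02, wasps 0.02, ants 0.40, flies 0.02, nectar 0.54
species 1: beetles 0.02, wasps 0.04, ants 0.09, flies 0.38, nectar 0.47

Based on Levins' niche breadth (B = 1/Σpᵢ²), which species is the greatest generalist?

Σp_3ᵢ² = 0.02² + 0.02² + 0.40² + 0.02² + 0.54² = 0.0004 + 0.0004 + 0.1600 + 0.0004 + 0.2916 = 0.4528
B_3 = 1 / 0.4528 = 2.2085
Σp_1ᵢ² = 0.02² + 0.04² + 0.09² + 0.38² + 0.47² = 0.0004 + 0.0016 + 0.0081 + 0.1444 + 0.2209 = 0.3754
B_1 = 1 / 0.3754 = 2.6638
Highest B → broadest niche (most generalist): species 1 (B = 2.66).

species 1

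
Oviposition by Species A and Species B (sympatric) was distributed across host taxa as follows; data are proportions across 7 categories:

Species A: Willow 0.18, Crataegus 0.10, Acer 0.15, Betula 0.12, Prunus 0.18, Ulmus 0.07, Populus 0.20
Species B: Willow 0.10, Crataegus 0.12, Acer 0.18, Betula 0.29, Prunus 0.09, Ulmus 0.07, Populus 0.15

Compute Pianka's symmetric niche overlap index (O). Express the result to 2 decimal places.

0.86

Σ p₁ᵢp₂ᵢ = 0.0180 + 0.0120 + 0.0270 + 0.0348 + 0.0162 + 0.0049 + 0.0300 = 0.1429
Σp_1ᵢ² = 0.18² + 0.10² + 0.15² + 0.12² + 0.18² + 0.07² + 0.20² = 0.0324 + 0.0100 + 0.0225 + 0.0144 + 0.0324 + 0.0049 + 0.0400 = 0.1566
Σp_2ᵢ² = 0.10² + 0.12² + 0.18² + 0.29² + 0.09² + 0.07² + 0.15² = 0.0100 + 0.0144 + 0.0324 + 0.0841 + 0.0081 + 0.0049 + 0.0225 = 0.1764
O = 0.1429 / √(0.1566 × 0.1764) = 0.1429 / 0.16621 = 0.8598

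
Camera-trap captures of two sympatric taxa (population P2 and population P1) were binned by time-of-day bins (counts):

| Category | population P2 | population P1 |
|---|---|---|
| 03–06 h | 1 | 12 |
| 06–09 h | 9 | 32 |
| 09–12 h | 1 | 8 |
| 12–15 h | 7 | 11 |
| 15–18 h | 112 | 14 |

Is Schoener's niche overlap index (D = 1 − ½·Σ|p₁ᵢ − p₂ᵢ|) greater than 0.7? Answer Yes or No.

Proportions for population P2 (n=130): 1/130=0.0077, 9/130=0.0692, 1/130=0.0077, 7/130=0.0538, 112/130=0.8615
Proportions for population P1 (n=77): 12/77=0.1558, 32/77=0.4156, 8/77=0.1039, 11/77=0.1429, 14/77=0.1818
Σ|p₁ᵢ − p₂ᵢ| = 0.1481 + 0.3464 + 0.0962 + 0.0891 + 0.6797 = 1.3595
D = 1 − ½ × 1.3595 = 1 − 0.67975 = 0.32025
D = 0.32025 < 0.7 → No.

No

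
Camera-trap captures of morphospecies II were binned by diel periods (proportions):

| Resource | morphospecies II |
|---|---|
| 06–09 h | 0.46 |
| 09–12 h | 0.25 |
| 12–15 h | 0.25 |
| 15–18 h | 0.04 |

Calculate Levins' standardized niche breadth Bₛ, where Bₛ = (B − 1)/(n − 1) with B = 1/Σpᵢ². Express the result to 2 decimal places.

0.65

Σpᵢ² = 0.46² + 0.25² + 0.25² + 0.04² = 0.2116 + 0.0625 + 0.0625 + 0.0016 = 0.3382
B = 1 / 0.3382 = 2.9568
Bₛ = (B − 1)/(n − 1) = (2.9568 − 1)/(4 − 1) = 1.9568/3 = 0.6523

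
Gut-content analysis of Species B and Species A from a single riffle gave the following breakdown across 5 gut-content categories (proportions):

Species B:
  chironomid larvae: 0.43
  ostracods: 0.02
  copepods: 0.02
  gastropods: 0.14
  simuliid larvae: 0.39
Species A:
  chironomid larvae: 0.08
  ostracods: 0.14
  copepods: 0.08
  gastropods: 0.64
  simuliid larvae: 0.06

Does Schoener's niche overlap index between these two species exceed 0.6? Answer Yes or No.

No

Σ|p₁ᵢ − p₂ᵢ| = 0.35 + 0.12 + 0.06 + 0.50 + 0.33 = 1.36
D = 1 − ½ × 1.36 = 1 − 0.680 = 0.3200
D = 0.3200 < 0.6 → No.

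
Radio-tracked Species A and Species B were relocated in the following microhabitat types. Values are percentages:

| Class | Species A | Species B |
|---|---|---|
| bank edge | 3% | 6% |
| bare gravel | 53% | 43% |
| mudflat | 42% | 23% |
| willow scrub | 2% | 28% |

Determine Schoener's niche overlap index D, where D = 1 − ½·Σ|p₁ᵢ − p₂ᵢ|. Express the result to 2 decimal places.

Convert percentages to proportions (divide by 100).
Σ|p₁ᵢ − p₂ᵢ| = 0.03 + 0.10 + 0.19 + 0.26 = 0.58
D = 1 − ½ × 0.58 = 1 − 0.290 = 0.7100

0.71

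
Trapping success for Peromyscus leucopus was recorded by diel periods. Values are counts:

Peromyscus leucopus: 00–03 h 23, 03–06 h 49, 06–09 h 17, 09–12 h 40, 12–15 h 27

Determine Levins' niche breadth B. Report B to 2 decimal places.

Proportions for Peromyscus leucopus (n=156): 23/156=0.1474, 49/156=0.3141, 17/156=0.1090, 40/156=0.2564, 27/156=0.1731
Σpᵢ² = 0.1474² + 0.3141² + 0.1090² + 0.2564² + 0.1731² = 0.021727 + 0.098659 + 0.011881 + 0.065741 + 0.029964 = 0.227972
B = 1 / 0.227972 = 4.3865

4.39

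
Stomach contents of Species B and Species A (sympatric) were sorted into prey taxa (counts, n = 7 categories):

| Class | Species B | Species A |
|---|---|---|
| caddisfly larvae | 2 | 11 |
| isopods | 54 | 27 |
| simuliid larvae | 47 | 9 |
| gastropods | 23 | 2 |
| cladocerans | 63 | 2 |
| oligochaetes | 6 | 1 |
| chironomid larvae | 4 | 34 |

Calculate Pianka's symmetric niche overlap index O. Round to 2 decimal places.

0.49

Proportions for Species B (n=199): 2/199=0.0101, 54/199=0.2714, 47/199=0.2362, 23/199=0.1156, 63/199=0.3166, 6/199=0.0302, 4/199=0.0201
Proportions for Species A (n=86): 11/86=0.1279, 27/86=0.3140, 9/86=0.1047, 2/86=0.0233, 2/86=0.0233, 1/86=0.0116, 34/86=0.3953
Σ p₁ᵢp₂ᵢ = 0.001292 + 0.085220 + 0.024730 + 0.002693 + 0.007377 + 0.000350 + 0.007946 = 0.129608
Σp_1ᵢ² = 0.0101² + 0.2714² + 0.2362² + 0.1156² + 0.3166² + 0.0302² + 0.0201² = 0.000102 + 0.073658 + 0.055790 + 0.013363 + 0.100236 + 0.000912 + 0.000404 = 0.244465
Σp_2ᵢ² = 0.1279² + 0.3140² + 0.1047² + 0.0233² + 0.0233² + 0.0116² + 0.3953² = 0.016358 + 0.098596 + 0.010962 + 0.000543 + 0.000543 + 0.000135 + 0.156262 = 0.283399
O = 0.129608 / √(0.244465 × 0.283399) = 0.129608 / 0.2632131 = 0.4924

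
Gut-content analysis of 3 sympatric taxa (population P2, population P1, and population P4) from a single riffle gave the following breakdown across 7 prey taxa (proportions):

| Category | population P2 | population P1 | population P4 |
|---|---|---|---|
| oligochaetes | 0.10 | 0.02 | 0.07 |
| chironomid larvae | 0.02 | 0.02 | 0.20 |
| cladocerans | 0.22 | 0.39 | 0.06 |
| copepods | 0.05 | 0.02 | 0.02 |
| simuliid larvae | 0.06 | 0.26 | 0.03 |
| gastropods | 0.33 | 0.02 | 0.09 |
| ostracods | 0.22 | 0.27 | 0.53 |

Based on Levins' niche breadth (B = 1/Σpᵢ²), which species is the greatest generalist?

population P2

Σp_P2ᵢ² = 0.10² + 0.02² + 0.22² + 0.05² + 0.06² + 0.33² + 0.22² = 0.0100 + 0.0004 + 0.0484 + 0.0025 + 0.0036 + 0.1089 + 0.0484 = 0.2222
B_P2 = 1 / 0.2222 = 4.5005
Σp_P1ᵢ² = 0.02² + 0.02² + 0.39² + 0.02² + 0.26² + 0.02² + 0.27² = 0.0004 + 0.0004 + 0.1521 + 0.0004 + 0.0676 + 0.0004 + 0.0729 = 0.2942
B_P1 = 1 / 0.2942 = 3.3990
Σp_P4ᵢ² = 0.07² + 0.20² + 0.06² + 0.02² + 0.03² + 0.09² + 0.53² = 0.0049 + 0.0400 + 0.0036 + 0.0004 + 0.0009 + 0.0081 + 0.2809 = 0.3388
B_P4 = 1 / 0.3388 = 2.9516
Highest B → broadest niche (most generalist): population P2 (B = 4.50).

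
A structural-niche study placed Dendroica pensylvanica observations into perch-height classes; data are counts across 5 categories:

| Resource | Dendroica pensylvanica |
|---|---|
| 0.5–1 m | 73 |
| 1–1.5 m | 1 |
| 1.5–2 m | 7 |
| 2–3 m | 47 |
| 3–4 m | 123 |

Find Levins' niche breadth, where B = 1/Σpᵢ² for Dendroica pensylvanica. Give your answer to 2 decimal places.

Proportions for Dendroica pensylvanica (n=251): 73/251=0.2908, 1/251=0.0040, 7/251=0.0279, 47/251=0.1873, 123/251=0.4900
Σpᵢ² = 0.2908² + 0.0040² + 0.0279² + 0.1873² + 0.4900² = 0.084565 + 0.000016 + 0.000778 + 0.035081 + 0.240100 = 0.360540
B = 1 / 0.360540 = 2.7736

2.77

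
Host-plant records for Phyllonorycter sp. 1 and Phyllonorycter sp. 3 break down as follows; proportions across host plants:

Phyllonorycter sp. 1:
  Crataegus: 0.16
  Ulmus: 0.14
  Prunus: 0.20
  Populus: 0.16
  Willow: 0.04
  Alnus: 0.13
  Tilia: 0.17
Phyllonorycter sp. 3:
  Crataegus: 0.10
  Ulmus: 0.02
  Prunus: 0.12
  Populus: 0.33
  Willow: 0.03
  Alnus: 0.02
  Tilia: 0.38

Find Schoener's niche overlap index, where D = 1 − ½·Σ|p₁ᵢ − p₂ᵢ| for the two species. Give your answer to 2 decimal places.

Σ|p₁ᵢ − p₂ᵢ| = 0.06 + 0.12 + 0.08 + 0.17 + 0.01 + 0.11 + 0.21 = 0.76
D = 1 − ½ × 0.76 = 1 − 0.380 = 0.6200

0.62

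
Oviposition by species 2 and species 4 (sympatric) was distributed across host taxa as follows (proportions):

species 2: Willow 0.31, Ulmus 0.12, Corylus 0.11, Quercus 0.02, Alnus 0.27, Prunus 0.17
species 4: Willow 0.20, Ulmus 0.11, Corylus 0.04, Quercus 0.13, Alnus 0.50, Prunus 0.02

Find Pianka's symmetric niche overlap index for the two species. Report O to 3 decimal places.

0.821

Σ p₁ᵢp₂ᵢ = 0.0620 + 0.0132 + 0.0044 + 0.0026 + 0.1350 + 0.0034 = 0.2206
Σp_1ᵢ² = 0.31² + 0.12² + 0.11² + 0.02² + 0.27² + 0.17² = 0.0961 + 0.0144 + 0.0121 + 0.0004 + 0.0729 + 0.0289 = 0.2248
Σp_2ᵢ² = 0.20² + 0.11² + 0.04² + 0.13² + 0.50² + 0.02² = 0.0400 + 0.0121 + 0.0016 + 0.0169 + 0.2500 + 0.0004 = 0.3210
O = 0.2206 / √(0.2248 × 0.3210) = 0.2206 / 0.268628 = 0.82121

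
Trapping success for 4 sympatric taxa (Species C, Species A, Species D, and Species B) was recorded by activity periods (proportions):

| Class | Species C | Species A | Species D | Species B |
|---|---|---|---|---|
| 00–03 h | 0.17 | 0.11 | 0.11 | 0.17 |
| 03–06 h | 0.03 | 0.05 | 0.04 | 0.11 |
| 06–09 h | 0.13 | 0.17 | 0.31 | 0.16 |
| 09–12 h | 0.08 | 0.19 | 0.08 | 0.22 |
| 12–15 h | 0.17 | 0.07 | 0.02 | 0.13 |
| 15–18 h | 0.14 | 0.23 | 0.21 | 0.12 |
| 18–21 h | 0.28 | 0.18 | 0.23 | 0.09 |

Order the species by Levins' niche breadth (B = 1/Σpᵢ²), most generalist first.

Σp_Cᵢ² = 0.17² + 0.03² + 0.13² + 0.08² + 0.17² + 0.14² + 0.28² = 0.0289 + 0.0009 + 0.0169 + 0.0064 + 0.0289 + 0.0196 + 0.0784 = 0.1800
B_C = 1 / 0.1800 = 5.5556
Σp_Aᵢ² = 0.11² + 0.05² + 0.17² + 0.19² + 0.07² + 0.23² + 0.18² = 0.0121 + 0.0025 + 0.0289 + 0.0361 + 0.0049 + 0.0529 + 0.0324 = 0.1698
B_A = 1 / 0.1698 = 5.8893
Σp_Dᵢ² = 0.11² + 0.04² + 0.31² + 0.08² + 0.02² + 0.21² + 0.23² = 0.0121 + 0.0016 + 0.0961 + 0.0064 + 0.0004 + 0.0441 + 0.0529 = 0.2136
B_D = 1 / 0.2136 = 4.6816
Σp_Bᵢ² = 0.17² + 0.11² + 0.16² + 0.22² + 0.13² + 0.12² + 0.09² = 0.0289 + 0.0121 + 0.0256 + 0.0484 + 0.0169 + 0.0144 + 0.0081 = 0.1544
B_B = 1 / 0.1544 = 6.4767
Ranking by B (broadest → narrowest): Species B (6.48) > Species A (5.89) > Species C (5.56) > Species D (4.68)

Species B > Species A > Species C > Species D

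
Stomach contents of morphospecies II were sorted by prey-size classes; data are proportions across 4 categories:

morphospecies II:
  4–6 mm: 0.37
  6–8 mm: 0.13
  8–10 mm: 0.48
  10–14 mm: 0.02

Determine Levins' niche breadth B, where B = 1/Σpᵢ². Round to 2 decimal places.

2.60

Σpᵢ² = 0.37² + 0.13² + 0.48² + 0.02² = 0.1369 + 0.0169 + 0.2304 + 0.0004 = 0.3846
B = 1 / 0.3846 = 2.6001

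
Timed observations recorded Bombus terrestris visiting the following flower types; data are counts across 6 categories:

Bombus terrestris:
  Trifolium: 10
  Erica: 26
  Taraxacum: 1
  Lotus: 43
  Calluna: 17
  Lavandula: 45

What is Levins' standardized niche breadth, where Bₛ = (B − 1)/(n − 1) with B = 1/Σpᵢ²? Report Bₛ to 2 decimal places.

Proportions for Bombus terrestris (n=142): 10/142=0.0704, 26/142=0.1831, 1/142=0.0070, 43/142=0.3028, 17/142=0.1197, 45/142=0.3169
Σpᵢ² = 0.0704² + 0.1831² + 0.0070² + 0.3028² + 0.1197² + 0.3169² = 0.004956 + 0.033526 + 0.000049 + 0.091688 + 0.014328 + 0.100426 = 0.244973
B = 1 / 0.244973 = 4.0821
Bₛ = (B − 1)/(n − 1) = (4.0821 − 1)/(6 − 1) = 3.0821/5 = 0.6164

0.62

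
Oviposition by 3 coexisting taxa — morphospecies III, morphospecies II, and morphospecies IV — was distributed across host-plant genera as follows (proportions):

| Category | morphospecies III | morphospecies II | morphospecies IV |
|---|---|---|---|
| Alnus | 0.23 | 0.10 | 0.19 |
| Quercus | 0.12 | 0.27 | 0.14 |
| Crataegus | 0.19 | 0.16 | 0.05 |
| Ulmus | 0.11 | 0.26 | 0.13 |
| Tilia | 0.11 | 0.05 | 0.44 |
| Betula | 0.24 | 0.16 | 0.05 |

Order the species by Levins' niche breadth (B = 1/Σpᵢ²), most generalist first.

morphospecies III > morphospecies II > morphospecies IV

Σp_IIIᵢ² = 0.23² + 0.12² + 0.19² + 0.11² + 0.11² + 0.24² = 0.0529 + 0.0144 + 0.0361 + 0.0121 + 0.0121 + 0.0576 = 0.1852
B_III = 1 / 0.1852 = 5.3996
Σp_IIᵢ² = 0.10² + 0.27² + 0.16² + 0.26² + 0.05² + 0.16² = 0.0100 + 0.0729 + 0.0256 + 0.0676 + 0.0025 + 0.0256 = 0.2042
B_II = 1 / 0.2042 = 4.8972
Σp_IVᵢ² = 0.19² + 0.14² + 0.05² + 0.13² + 0.44² + 0.05² = 0.0361 + 0.0196 + 0.0025 + 0.0169 + 0.1936 + 0.0025 = 0.2712
B_IV = 1 / 0.2712 = 3.6873
Ranking by B (broadest → narrowest): morphospecies III (5.40) > morphospecies II (4.90) > morphospecies IV (3.69)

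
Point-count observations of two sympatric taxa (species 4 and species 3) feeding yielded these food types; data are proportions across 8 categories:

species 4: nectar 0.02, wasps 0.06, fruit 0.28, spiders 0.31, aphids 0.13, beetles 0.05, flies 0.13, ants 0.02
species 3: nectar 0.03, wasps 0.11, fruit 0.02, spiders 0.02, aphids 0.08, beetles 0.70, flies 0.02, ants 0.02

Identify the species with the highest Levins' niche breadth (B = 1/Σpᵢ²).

species 4

Σp_4ᵢ² = 0.02² + 0.06² + 0.28² + 0.31² + 0.13² + 0.05² + 0.13² + 0.02² = 0.0004 + 0.0036 + 0.0784 + 0.0961 + 0.0169 + 0.0025 + 0.0169 + 0.0004 = 0.2152
B_4 = 1 / 0.2152 = 4.6468
Σp_3ᵢ² = 0.03² + 0.11² + 0.02² + 0.02² + 0.08² + 0.70² + 0.02² + 0.02² = 0.0009 + 0.0121 + 0.0004 + 0.0004 + 0.0064 + 0.4900 + 0.0004 + 0.0004 = 0.5110
B_3 = 1 / 0.5110 = 1.9569
Highest B → broadest niche (most generalist): species 4 (B = 4.65).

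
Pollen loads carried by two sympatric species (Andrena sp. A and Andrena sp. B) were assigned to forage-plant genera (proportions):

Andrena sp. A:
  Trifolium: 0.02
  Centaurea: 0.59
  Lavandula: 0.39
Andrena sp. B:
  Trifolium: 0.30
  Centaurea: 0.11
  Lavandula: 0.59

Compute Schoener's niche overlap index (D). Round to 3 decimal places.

Σ|p₁ᵢ − p₂ᵢ| = 0.28 + 0.48 + 0.20 = 0.96
D = 1 − ½ × 0.96 = 1 − 0.480 = 0.52000

0.520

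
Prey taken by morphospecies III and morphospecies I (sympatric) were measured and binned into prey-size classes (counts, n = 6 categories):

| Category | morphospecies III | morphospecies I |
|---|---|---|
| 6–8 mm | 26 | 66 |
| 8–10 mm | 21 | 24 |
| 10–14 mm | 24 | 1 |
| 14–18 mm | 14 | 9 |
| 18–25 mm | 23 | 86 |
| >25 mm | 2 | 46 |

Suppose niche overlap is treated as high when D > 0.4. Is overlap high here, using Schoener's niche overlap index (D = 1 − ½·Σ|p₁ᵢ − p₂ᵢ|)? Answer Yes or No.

Proportions for morphospecies III (n=110): 26/110=0.2364, 21/110=0.1909, 24/110=0.2182, 14/110=0.1273, 23/110=0.2091, 2/110=0.0182
Proportions for morphospecies I (n=232): 66/232=0.2845, 24/232=0.1034, 1/232=0.0043, 9/232=0.0388, 86/232=0.3707, 46/232=0.1983
Σ|p₁ᵢ − p₂ᵢ| = 0.0481 + 0.0875 + 0.2139 + 0.0885 + 0.1616 + 0.1801 = 0.7797
D = 1 − ½ × 0.7797 = 1 − 0.38985 = 0.61015
D = 0.61015 > 0.4 → Yes.

Yes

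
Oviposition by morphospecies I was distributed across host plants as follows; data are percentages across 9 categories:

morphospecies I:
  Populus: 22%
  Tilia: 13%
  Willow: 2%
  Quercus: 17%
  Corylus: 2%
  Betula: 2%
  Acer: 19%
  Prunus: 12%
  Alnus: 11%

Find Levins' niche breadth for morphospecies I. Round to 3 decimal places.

6.329

Convert percentages to proportions (divide by 100).
Σpᵢ² = 0.22² + 0.13² + 0.02² + 0.17² + 0.02² + 0.02² + 0.19² + 0.12² + 0.11² = 0.0484 + 0.0169 + 0.0004 + 0.0289 + 0.0004 + 0.0004 + 0.0361 + 0.0144 + 0.0121 = 0.1580
B = 1 / 0.1580 = 6.32911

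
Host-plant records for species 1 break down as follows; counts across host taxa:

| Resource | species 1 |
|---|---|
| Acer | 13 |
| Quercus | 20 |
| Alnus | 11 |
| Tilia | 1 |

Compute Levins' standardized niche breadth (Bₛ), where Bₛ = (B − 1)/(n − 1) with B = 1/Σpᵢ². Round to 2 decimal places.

0.64

Proportions for species 1 (n=45): 13/45=0.2889, 20/45=0.4444, 11/45=0.2444, 1/45=0.0222
Σpᵢ² = 0.2889² + 0.4444² + 0.2444² + 0.0222² = 0.083463 + 0.197491 + 0.059731 + 0.000493 = 0.341178
B = 1 / 0.341178 = 2.9310
Bₛ = (B − 1)/(n − 1) = (2.9310 − 1)/(4 − 1) = 1.9310/3 = 0.6437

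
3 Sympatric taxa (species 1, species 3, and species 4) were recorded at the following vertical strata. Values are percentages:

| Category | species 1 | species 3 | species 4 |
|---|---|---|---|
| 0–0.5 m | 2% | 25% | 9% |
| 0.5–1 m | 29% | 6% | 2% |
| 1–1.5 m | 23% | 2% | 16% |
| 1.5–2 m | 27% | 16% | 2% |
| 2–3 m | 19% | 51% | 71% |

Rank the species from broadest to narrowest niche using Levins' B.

Convert percentages to proportions (divide by 100).
Σp_1ᵢ² = 0.02² + 0.29² + 0.23² + 0.27² + 0.19² = 0.0004 + 0.0841 + 0.0529 + 0.0729 + 0.0361 = 0.2464
B_1 = 1 / 0.2464 = 4.0584
Σp_3ᵢ² = 0.25² + 0.06² + 0.02² + 0.16² + 0.51² = 0.0625 + 0.0036 + 0.0004 + 0.0256 + 0.2601 = 0.3522
B_3 = 1 / 0.3522 = 2.8393
Σp_4ᵢ² = 0.09² + 0.02² + 0.16² + 0.02² + 0.71² = 0.0081 + 0.0004 + 0.0256 + 0.0004 + 0.5041 = 0.5386
B_4 = 1 / 0.5386 = 1.8567
Ranking by B (broadest → narrowest): species 1 (4.06) > species 3 (2.84) > species 4 (1.86)

species 1 > species 3 > species 4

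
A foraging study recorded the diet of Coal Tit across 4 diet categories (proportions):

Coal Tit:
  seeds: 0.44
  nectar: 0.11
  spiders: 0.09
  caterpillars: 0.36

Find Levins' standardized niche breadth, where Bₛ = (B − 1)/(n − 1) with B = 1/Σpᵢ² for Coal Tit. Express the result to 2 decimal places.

Σpᵢ² = 0.44² + 0.11² + 0.09² + 0.36² = 0.1936 + 0.0121 + 0.0081 + 0.1296 = 0.3434
B = 1 / 0.3434 = 2.9121
Bₛ = (B − 1)/(n − 1) = (2.9121 − 1)/(4 − 1) = 1.9121/3 = 0.6374

0.64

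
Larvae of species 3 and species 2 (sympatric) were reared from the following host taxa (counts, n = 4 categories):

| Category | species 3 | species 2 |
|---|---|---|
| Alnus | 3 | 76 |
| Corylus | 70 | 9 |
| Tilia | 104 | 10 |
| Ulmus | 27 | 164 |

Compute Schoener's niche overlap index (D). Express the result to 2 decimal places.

Proportions for species 3 (n=204): 3/204=0.0147, 70/204=0.3431, 104/204=0.5098, 27/204=0.1324
Proportions for species 2 (n=259): 76/259=0.2934, 9/259=0.0347, 10/259=0.0386, 164/259=0.6332
Σ|p₁ᵢ − p₂ᵢ| = 0.2787 + 0.3084 + 0.4712 + 0.5008 = 1.5591
D = 1 − ½ × 1.5591 = 1 − 0.77955 = 0.22045

0.22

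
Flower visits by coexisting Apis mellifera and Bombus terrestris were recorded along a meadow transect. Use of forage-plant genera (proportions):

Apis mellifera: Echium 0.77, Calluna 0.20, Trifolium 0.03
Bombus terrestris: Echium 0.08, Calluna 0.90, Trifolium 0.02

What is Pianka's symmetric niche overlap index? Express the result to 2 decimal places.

Σ p₁ᵢp₂ᵢ = 0.0616 + 0.1800 + 0.0006 = 0.2422
Σp_1ᵢ² = 0.77² + 0.20² + 0.03² = 0.5929 + 0.0400 + 0.0009 = 0.6338
Σp_2ᵢ² = 0.08² + 0.90² + 0.02² = 0.0064 + 0.8100 + 0.0004 = 0.8168
O = 0.2422 / √(0.6338 × 0.8168) = 0.2422 / 0.71951 = 0.3366

0.34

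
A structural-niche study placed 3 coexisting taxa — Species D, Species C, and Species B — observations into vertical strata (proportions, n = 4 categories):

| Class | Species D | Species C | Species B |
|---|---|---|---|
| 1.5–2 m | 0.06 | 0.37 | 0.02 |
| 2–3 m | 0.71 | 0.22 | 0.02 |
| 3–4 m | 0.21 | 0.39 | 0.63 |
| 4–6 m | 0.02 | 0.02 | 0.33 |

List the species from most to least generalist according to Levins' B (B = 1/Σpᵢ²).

Species C > Species B > Species D

Σp_Dᵢ² = 0.06² + 0.71² + 0.21² + 0.02² = 0.0036 + 0.5041 + 0.0441 + 0.0004 = 0.5522
B_D = 1 / 0.5522 = 1.8109
Σp_Cᵢ² = 0.37² + 0.22² + 0.39² + 0.02² = 0.1369 + 0.0484 + 0.1521 + 0.0004 = 0.3378
B_C = 1 / 0.3378 = 2.9603
Σp_Bᵢ² = 0.02² + 0.02² + 0.63² + 0.33² = 0.0004 + 0.0004 + 0.3969 + 0.1089 = 0.5066
B_B = 1 / 0.5066 = 1.9739
Ranking by B (broadest → narrowest): Species C (2.96) > Species B (1.97) > Species D (1.81)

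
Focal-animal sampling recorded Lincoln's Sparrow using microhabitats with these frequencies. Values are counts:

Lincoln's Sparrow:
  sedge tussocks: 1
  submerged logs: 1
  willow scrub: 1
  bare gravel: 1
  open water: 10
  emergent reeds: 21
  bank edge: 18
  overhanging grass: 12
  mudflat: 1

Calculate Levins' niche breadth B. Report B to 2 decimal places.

Proportions for Lincoln's Sparrow (n=66): 1/66=0.0152, 1/66=0.0152, 1/66=0.0152, 1/66=0.0152, 10/66=0.1515, 21/66=0.3182, 18/66=0.2727, 12/66=0.1818, 1/66=0.0152
Σpᵢ² = 0.0152² + 0.0152² + 0.0152² + 0.0152² + 0.1515² + 0.3182² + 0.2727² + 0.1818² + 0.0152² = 0.000231 + 0.000231 + 0.000231 + 0.000231 + 0.022952 + 0.101251 + 0.074365 + 0.033051 + 0.000231 = 0.232774
B = 1 / 0.232774 = 4.2960

4.30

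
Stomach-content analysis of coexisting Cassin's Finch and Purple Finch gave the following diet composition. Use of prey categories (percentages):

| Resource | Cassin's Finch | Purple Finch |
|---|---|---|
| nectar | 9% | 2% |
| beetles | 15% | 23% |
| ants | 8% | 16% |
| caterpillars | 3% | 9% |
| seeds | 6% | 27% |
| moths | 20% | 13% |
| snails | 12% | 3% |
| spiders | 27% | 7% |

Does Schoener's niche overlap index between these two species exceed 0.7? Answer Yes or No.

No

Convert percentages to proportions (divide by 100).
Σ|p₁ᵢ − p₂ᵢ| = 0.07 + 0.08 + 0.08 + 0.06 + 0.21 + 0.07 + 0.09 + 0.20 = 0.86
D = 1 − ½ × 0.86 = 1 − 0.430 = 0.5700
D = 0.5700 < 0.7 → No.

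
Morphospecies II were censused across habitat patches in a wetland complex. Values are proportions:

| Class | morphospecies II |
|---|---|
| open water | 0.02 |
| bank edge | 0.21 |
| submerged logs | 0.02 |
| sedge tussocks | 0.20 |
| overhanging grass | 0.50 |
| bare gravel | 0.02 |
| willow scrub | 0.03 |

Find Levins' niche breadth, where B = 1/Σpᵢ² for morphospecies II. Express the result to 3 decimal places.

Σpᵢ² = 0.02² + 0.21² + 0.02² + 0.20² + 0.50² + 0.02² + 0.03² = 0.0004 + 0.0441 + 0.0004 + 0.0400 + 0.2500 + 0.0004 + 0.0009 = 0.3362
B = 1 / 0.3362 = 2.97442

2.974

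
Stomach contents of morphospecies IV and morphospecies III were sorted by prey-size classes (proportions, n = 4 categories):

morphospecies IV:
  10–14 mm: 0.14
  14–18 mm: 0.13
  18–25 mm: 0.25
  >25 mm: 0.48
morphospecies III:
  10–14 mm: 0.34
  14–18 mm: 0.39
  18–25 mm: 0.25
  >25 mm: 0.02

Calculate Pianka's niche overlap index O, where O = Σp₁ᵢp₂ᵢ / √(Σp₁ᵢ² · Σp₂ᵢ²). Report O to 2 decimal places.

0.52

Σ p₁ᵢp₂ᵢ = 0.0476 + 0.0507 + 0.0625 + 0.0096 = 0.1704
Σp_1ᵢ² = 0.14² + 0.13² + 0.25² + 0.48² = 0.0196 + 0.0169 + 0.0625 + 0.2304 = 0.3294
Σp_2ᵢ² = 0.34² + 0.39² + 0.25² + 0.02² = 0.1156 + 0.1521 + 0.0625 + 0.0004 = 0.3306
O = 0.1704 / √(0.3294 × 0.3306) = 0.1704 / 0.33000 = 0.5164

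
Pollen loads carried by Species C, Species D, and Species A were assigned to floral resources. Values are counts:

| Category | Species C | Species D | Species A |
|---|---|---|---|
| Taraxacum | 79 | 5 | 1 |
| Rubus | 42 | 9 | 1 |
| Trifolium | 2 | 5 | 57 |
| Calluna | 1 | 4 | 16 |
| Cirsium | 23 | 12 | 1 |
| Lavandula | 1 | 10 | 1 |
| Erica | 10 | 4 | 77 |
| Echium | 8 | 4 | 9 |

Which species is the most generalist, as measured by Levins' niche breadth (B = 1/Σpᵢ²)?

Species D

Proportions for Species C (n=166): 79/166=0.4759, 42/166=0.2530, 2/166=0.0120, 1/166=0.0060, 23/166=0.1386, 1/166=0.0060, 10/166=0.0602, 8/166=0.0482
Proportions for Species D (n=53): 5/53=0.0943, 9/53=0.1698, 5/53=0.0943, 4/53=0.0755, 12/53=0.2264, 10/53=0.1887, 4/53=0.0755, 4/53=0.0755
Proportions for Species A (n=163): 1/163=0.0061, 1/163=0.0061, 57/163=0.3497, 16/163=0.0982, 1/163=0.0061, 1/163=0.0061, 77/163=0.4724, 9/163=0.0552
Σp_Cᵢ² = 0.4759² + 0.2530² + 0.0120² + 0.0060² + 0.1386² + 0.0060² + 0.0602² + 0.0482² = 0.226481 + 0.064009 + 0.000144 + 0.000036 + 0.019210 + 0.000036 + 0.003624 + 0.002323 = 0.315863
B_C = 1 / 0.315863 = 3.1659
Σp_Dᵢ² = 0.0943² + 0.1698² + 0.0943² + 0.0755² + 0.2264² + 0.1887² + 0.0755² + 0.0755² = 0.008892 + 0.028832 + 0.008892 + 0.005700 + 0.051257 + 0.035608 + 0.005700 + 0.005700 = 0.150581
B_D = 1 / 0.150581 = 6.6409
Σp_Aᵢ² = 0.0061² + 0.0061² + 0.3497² + 0.0982² + 0.0061² + 0.0061² + 0.4724² + 0.0552² = 0.000037 + 0.000037 + 0.122290 + 0.009643 + 0.000037 + 0.000037 + 0.223162 + 0.003047 = 0.358290
B_A = 1 / 0.358290 = 2.7910
Highest B → broadest niche (most generalist): Species D (B = 6.64).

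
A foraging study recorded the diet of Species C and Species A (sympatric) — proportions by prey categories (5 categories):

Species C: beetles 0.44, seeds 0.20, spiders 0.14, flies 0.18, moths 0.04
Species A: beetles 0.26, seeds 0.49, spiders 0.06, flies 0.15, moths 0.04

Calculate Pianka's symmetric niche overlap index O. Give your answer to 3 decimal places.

0.804

Σ p₁ᵢp₂ᵢ = 0.1144 + 0.0980 + 0.0084 + 0.0270 + 0.0016 = 0.2494
Σp_1ᵢ² = 0.44² + 0.20² + 0.14² + 0.18² + 0.04² = 0.1936 + 0.0400 + 0.0196 + 0.0324 + 0.0016 = 0.2872
Σp_2ᵢ² = 0.26² + 0.49² + 0.06² + 0.15² + 0.04² = 0.0676 + 0.2401 + 0.0036 + 0.0225 + 0.0016 = 0.3354
O = 0.2494 / √(0.2872 × 0.3354) = 0.2494 / 0.310366 = 0.80357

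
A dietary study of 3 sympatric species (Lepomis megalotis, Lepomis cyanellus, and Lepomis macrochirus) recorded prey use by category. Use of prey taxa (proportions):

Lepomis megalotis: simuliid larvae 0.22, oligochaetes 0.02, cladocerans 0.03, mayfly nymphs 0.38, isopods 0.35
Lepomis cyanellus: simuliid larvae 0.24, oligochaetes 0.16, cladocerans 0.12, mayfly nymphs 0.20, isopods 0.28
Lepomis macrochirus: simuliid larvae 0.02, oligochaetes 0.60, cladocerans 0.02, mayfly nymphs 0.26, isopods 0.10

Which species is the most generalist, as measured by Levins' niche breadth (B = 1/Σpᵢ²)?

Σp_megaᵢ² = 0.22² + 0.02² + 0.03² + 0.38² + 0.35² = 0.0484 + 0.0004 + 0.0009 + 0.1444 + 0.1225 = 0.3166
B_mega = 1 / 0.3166 = 3.1586
Σp_cyanᵢ² = 0.24² + 0.16² + 0.12² + 0.20² + 0.28² = 0.0576 + 0.0256 + 0.0144 + 0.0400 + 0.0784 = 0.2160
B_cyan = 1 / 0.2160 = 4.6296
Σp_macrᵢ² = 0.02² + 0.60² + 0.02² + 0.26² + 0.10² = 0.0004 + 0.3600 + 0.0004 + 0.0676 + 0.0100 = 0.4384
B_macr = 1 / 0.4384 = 2.2810
Highest B → broadest niche (most generalist): Lepomis cyanellus (B = 4.63).

Lepomis cyanellus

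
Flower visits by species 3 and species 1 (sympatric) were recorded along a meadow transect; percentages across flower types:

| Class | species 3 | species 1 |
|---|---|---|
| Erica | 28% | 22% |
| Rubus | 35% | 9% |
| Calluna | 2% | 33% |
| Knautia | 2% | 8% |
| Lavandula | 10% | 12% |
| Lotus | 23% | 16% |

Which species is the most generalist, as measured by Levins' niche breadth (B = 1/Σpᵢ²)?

species 1

Convert percentages to proportions (divide by 100).
Σp_3ᵢ² = 0.28² + 0.35² + 0.02² + 0.02² + 0.10² + 0.23² = 0.0784 + 0.1225 + 0.0004 + 0.0004 + 0.0100 + 0.0529 = 0.2646
B_3 = 1 / 0.2646 = 3.7793
Σp_1ᵢ² = 0.22² + 0.09² + 0.33² + 0.08² + 0.12² + 0.16² = 0.0484 + 0.0081 + 0.1089 + 0.0064 + 0.0144 + 0.0256 = 0.2118
B_1 = 1 / 0.2118 = 4.7214
Highest B → broadest niche (most generalist): species 1 (B = 4.72).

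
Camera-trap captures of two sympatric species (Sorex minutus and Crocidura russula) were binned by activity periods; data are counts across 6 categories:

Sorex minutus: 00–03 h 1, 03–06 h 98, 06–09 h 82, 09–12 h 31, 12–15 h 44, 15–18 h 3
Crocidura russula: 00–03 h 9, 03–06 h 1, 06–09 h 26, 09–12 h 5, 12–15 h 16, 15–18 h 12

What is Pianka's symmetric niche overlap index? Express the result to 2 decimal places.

0.66

Proportions for Sorex minutus (n=259): 1/259=0.0039, 98/259=0.3784, 82/259=0.3166, 31/259=0.1197, 44/259=0.1699, 3/259=0.0116
Proportions for Crocidura russula (n=69): 9/69=0.1304, 1/69=0.0145, 26/69=0.3768, 5/69=0.0725, 16/69=0.2319, 12/69=0.1739
Σ p₁ᵢp₂ᵢ = 0.000509 + 0.005487 + 0.119295 + 0.008678 + 0.039400 + 0.002017 = 0.175386
Σp_1ᵢ² = 0.0039² + 0.3784² + 0.3166² + 0.1197² + 0.1699² + 0.0116² = 0.000015 + 0.143187 + 0.100236 + 0.014328 + 0.028866 + 0.000135 = 0.286767
Σp_2ᵢ² = 0.1304² + 0.0145² + 0.3768² + 0.0725² + 0.2319² + 0.1739² = 0.017004 + 0.000210 + 0.141978 + 0.005256 + 0.053778 + 0.030241 = 0.248467
O = 0.175386 / √(0.286767 × 0.248467) = 0.175386 / 0.2669310 = 0.6570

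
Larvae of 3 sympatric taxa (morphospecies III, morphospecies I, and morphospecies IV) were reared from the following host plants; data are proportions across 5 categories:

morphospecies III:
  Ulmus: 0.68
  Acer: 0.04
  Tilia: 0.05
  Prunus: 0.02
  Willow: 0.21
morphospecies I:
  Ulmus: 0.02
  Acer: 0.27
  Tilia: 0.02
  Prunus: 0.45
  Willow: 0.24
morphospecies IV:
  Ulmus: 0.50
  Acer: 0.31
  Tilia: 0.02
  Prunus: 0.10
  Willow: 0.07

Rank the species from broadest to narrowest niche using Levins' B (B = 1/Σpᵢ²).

morphospecies I > morphospecies IV > morphospecies III

Σp_IIIᵢ² = 0.68² + 0.04² + 0.05² + 0.02² + 0.21² = 0.4624 + 0.0016 + 0.0025 + 0.0004 + 0.0441 = 0.5110
B_III = 1 / 0.5110 = 1.9569
Σp_Iᵢ² = 0.02² + 0.27² + 0.02² + 0.45² + 0.24² = 0.0004 + 0.0729 + 0.0004 + 0.2025 + 0.0576 = 0.3338
B_I = 1 / 0.3338 = 2.9958
Σp_IVᵢ² = 0.50² + 0.31² + 0.02² + 0.10² + 0.07² = 0.2500 + 0.0961 + 0.0004 + 0.0100 + 0.0049 = 0.3614
B_IV = 1 / 0.3614 = 2.7670
Ranking by B (broadest → narrowest): morphospecies I (3.00) > morphospecies IV (2.77) > morphospecies III (1.96)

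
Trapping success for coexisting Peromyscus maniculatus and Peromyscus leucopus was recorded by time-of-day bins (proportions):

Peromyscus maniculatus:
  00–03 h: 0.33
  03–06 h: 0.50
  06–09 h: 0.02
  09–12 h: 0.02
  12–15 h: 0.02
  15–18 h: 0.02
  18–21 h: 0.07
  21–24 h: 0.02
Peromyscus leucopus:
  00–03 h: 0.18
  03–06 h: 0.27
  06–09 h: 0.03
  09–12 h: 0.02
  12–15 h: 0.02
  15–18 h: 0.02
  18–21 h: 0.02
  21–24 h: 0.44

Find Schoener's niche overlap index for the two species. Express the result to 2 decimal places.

Σ|p₁ᵢ − p₂ᵢ| = 0.15 + 0.23 + 0.01 + 0.00 + 0.00 + 0.00 + 0.05 + 0.42 = 0.86
D = 1 − ½ × 0.86 = 1 − 0.430 = 0.5700

0.57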